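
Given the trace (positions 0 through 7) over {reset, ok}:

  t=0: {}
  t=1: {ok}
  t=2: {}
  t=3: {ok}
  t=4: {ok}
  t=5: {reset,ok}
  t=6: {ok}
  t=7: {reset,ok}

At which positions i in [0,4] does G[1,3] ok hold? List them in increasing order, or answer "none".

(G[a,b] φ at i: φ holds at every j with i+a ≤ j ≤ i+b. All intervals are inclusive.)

2, 3, 4

Evaluate at each i in [0,4]:
  i=0: ✗ (fails at j=2)
  i=1: ✗ (fails at j=2)
  i=2: ✓ (all of [3,5])
  i=3: ✓ (all of [4,6])
  i=4: ✓ (all of [5,7])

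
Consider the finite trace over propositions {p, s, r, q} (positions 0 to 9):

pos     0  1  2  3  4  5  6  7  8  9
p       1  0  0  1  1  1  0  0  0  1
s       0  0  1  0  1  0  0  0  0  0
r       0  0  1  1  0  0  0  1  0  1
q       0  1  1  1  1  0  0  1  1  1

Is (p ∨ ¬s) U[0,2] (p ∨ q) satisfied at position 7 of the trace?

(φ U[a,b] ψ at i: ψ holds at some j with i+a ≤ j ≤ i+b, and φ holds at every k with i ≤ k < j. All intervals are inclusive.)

True

Need some j in [7,9] with (p ∨ q), and (p ∨ ¬s) at every k in [7,j-1].
  j=7: (p ∨ q) holds; no prefix to check → satisfied.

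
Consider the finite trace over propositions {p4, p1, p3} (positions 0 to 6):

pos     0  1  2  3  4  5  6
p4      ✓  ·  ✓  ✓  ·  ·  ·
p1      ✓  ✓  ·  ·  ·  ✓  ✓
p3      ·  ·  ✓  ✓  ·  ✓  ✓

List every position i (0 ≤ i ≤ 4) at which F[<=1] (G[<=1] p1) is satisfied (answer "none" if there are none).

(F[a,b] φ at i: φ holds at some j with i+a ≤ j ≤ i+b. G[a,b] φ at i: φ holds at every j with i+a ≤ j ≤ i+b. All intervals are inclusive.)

Evaluate at each i in [0,4]:
  i=0: ✓ (witness j=0)
  i=1: ✗ (none in [1,2])
  i=2: ✗ (none in [2,3])
  i=3: ✗ (none in [3,4])
  i=4: ✓ (witness j=5)

0, 4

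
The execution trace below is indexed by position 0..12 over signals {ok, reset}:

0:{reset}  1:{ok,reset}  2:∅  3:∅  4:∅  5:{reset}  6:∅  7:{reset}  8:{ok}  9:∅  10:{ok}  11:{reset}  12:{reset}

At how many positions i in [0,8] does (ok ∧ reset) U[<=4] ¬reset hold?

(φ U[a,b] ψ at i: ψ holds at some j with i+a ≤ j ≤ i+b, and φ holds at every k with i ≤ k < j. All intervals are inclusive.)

Evaluate at each i in [0,8]:
  i=0: ✗ (lhs fails at k=0 before rhs at j=2)
  i=1: ✓ (rhs at j=2; lhs holds on [1,1])
  i=2: ✓ (rhs at j=2)
  i=3: ✓ (rhs at j=3)
  i=4: ✓ (rhs at j=4)
  i=5: ✗ (lhs fails at k=5 before rhs at j=6)
  i=6: ✓ (rhs at j=6)
  i=7: ✗ (lhs fails at k=7 before rhs at j=8)
  i=8: ✓ (rhs at j=8)
Positions where it holds: {1, 2, 3, 4, 6, 8} → 6.

6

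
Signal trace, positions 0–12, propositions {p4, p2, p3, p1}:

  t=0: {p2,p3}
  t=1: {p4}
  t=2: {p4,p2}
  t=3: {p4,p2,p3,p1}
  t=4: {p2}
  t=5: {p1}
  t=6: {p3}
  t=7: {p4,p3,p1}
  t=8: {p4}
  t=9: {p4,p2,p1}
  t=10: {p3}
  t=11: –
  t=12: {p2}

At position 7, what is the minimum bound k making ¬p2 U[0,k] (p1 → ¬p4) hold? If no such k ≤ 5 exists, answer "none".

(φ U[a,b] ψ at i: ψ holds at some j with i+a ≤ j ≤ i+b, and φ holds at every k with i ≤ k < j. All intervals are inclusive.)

Need earliest j ≥ 7 with (p1 → ¬p4), and ¬p2 at every k in [7,j-1].
  j=7: rhs fails.
  j=8: rhs holds; lhs holds on [7,7]. k = 1.

1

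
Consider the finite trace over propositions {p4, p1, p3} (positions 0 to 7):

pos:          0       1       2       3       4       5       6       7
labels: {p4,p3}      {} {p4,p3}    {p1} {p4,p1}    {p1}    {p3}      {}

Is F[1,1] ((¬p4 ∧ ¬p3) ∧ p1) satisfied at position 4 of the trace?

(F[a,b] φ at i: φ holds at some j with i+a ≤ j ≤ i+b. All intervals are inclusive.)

Holds

Check ((¬p4 ∧ ¬p3) ∧ p1) at each j in [5,5]:
  j=5: true
Found at j=5 → formula holds.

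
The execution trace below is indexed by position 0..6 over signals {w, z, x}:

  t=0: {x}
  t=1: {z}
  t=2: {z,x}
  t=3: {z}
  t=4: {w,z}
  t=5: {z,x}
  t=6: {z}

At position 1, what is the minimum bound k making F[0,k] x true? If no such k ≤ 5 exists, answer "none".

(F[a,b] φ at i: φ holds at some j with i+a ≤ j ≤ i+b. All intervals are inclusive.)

Scan j = 1,2,… for x:
  j=1: fails
  j=2: holds
First hit at j=2, so smallest k = 2-1 = 1.

1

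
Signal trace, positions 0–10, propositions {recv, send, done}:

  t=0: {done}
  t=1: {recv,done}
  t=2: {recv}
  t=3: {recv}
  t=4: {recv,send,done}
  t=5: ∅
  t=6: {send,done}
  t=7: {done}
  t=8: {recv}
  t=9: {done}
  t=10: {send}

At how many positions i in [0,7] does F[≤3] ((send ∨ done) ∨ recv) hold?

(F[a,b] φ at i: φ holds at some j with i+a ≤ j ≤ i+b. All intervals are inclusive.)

Evaluate at each i in [0,7]:
  i=0: ✓ (witness j=0)
  i=1: ✓ (witness j=1)
  i=2: ✓ (witness j=2)
  i=3: ✓ (witness j=3)
  i=4: ✓ (witness j=4)
  i=5: ✓ (witness j=6)
  i=6: ✓ (witness j=6)
  i=7: ✓ (witness j=7)
Positions where it holds: {0, 1, 2, 3, 4, 5, 6, 7} → 8.

8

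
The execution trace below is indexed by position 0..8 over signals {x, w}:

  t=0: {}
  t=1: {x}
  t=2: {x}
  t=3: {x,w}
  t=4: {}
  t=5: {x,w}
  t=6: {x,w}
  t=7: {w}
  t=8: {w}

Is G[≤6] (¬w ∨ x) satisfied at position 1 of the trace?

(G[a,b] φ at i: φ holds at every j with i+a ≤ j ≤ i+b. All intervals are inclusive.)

False

Check (¬w ∨ x) at every j in [1,7]:
  j=1: true
  j=2: true
  j=3: true
  j=4: true
  j=5: true
  j=6: true
  j=7: false
Fails at j=7 → formula fails.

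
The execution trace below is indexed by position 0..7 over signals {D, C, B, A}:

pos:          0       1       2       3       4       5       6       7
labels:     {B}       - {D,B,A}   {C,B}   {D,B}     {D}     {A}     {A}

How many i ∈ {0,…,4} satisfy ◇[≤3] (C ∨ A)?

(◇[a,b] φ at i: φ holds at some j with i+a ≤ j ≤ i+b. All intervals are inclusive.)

Evaluate at each i in [0,4]:
  i=0: ✓ (witness j=2)
  i=1: ✓ (witness j=2)
  i=2: ✓ (witness j=2)
  i=3: ✓ (witness j=3)
  i=4: ✓ (witness j=6)
Positions where it holds: {0, 1, 2, 3, 4} → 5.

5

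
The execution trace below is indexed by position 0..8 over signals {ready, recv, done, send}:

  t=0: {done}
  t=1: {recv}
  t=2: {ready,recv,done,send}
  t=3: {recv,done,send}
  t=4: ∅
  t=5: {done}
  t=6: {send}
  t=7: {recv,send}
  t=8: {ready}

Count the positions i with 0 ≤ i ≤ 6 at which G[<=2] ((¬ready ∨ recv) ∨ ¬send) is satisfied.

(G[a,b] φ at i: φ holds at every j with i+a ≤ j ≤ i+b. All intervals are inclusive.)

7

Evaluate at each i in [0,6]:
  i=0: ✓ (all of [0,2])
  i=1: ✓ (all of [1,3])
  i=2: ✓ (all of [2,4])
  i=3: ✓ (all of [3,5])
  i=4: ✓ (all of [4,6])
  i=5: ✓ (all of [5,7])
  i=6: ✓ (all of [6,8])
Positions where it holds: {0, 1, 2, 3, 4, 5, 6} → 7.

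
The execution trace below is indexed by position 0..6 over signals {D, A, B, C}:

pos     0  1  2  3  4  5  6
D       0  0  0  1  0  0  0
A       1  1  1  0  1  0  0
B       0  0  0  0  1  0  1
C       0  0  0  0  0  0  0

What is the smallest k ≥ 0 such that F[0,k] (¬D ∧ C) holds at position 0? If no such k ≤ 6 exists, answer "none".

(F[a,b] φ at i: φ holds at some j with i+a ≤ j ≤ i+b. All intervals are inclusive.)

Scan j = 0,1,… for (¬D ∧ C):
  j=0: fails
  j=1: fails
  j=2: fails
  j=3: fails
  j=4: fails
  j=5: fails
  j=6: fails
No j in [0,6] satisfies it → none.

none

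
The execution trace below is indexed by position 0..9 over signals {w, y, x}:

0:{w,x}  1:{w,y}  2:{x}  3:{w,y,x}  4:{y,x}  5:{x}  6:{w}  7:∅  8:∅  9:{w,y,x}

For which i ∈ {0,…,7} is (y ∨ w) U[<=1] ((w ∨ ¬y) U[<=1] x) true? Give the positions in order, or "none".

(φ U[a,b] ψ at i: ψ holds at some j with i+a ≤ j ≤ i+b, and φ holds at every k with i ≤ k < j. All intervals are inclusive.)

0, 1, 2, 3, 4, 5

Evaluate at each i in [0,7]:
  i=0: ✓ (rhs at j=0)
  i=1: ✓ (rhs at j=1)
  i=2: ✓ (rhs at j=2)
  i=3: ✓ (rhs at j=3)
  i=4: ✓ (rhs at j=4)
  i=5: ✓ (rhs at j=5)
  i=6: ✗ (no rhs in [6,7])
  i=7: ✗ (lhs fails at k=7 before rhs at j=8)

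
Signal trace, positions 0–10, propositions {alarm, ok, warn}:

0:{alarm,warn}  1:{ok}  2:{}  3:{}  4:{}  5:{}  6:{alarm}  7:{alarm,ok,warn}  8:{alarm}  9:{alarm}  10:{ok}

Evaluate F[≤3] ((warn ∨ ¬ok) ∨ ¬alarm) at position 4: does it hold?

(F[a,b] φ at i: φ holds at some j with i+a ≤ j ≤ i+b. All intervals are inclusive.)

True

Check ((warn ∨ ¬ok) ∨ ¬alarm) at each j in [4,7]:
  j=4: true
  j=5: true
  j=6: true
  j=7: true
Found at j=4 → formula holds.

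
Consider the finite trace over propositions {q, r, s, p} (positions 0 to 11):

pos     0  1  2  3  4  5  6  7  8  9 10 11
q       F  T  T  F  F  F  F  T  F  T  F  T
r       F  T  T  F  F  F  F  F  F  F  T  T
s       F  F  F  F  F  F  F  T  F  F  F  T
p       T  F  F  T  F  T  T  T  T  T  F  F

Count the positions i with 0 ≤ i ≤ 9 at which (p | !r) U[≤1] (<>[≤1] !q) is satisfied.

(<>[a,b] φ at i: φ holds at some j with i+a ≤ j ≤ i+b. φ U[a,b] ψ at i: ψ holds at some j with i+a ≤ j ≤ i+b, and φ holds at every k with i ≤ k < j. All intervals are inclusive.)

9

Evaluate at each i in [0,9]:
  i=0: ✓ (rhs at j=0)
  i=1: ✗ (lhs fails at k=1 before rhs at j=2)
  i=2: ✓ (rhs at j=2)
  i=3: ✓ (rhs at j=3)
  i=4: ✓ (rhs at j=4)
  i=5: ✓ (rhs at j=5)
  i=6: ✓ (rhs at j=6)
  i=7: ✓ (rhs at j=7)
  i=8: ✓ (rhs at j=8)
  i=9: ✓ (rhs at j=9)
Positions where it holds: {0, 2, 3, 4, 5, 6, 7, 8, 9} → 9.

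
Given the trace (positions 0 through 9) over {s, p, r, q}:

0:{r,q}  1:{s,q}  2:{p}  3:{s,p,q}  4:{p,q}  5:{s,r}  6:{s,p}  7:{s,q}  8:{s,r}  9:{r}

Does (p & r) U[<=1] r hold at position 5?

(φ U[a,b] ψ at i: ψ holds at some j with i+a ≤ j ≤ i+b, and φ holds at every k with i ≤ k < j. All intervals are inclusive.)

Need some j in [5,6] with r, and (p & r) at every k in [5,j-1].
  j=5: r holds; no prefix to check → satisfied.

Yes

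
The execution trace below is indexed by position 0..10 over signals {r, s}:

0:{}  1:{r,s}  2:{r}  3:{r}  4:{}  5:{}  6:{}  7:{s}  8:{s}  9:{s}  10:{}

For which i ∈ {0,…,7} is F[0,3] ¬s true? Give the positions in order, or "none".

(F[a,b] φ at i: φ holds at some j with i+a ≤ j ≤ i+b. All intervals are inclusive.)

Evaluate at each i in [0,7]:
  i=0: ✓ (witness j=0)
  i=1: ✓ (witness j=2)
  i=2: ✓ (witness j=2)
  i=3: ✓ (witness j=3)
  i=4: ✓ (witness j=4)
  i=5: ✓ (witness j=5)
  i=6: ✓ (witness j=6)
  i=7: ✓ (witness j=10)

0, 1, 2, 3, 4, 5, 6, 7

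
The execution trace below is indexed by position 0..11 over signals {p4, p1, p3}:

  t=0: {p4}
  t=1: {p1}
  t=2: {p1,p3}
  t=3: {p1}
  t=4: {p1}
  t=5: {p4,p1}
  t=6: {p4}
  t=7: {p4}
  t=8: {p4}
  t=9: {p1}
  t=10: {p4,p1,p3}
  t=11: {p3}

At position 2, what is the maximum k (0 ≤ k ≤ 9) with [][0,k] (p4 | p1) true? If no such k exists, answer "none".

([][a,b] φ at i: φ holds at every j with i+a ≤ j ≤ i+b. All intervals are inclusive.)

(p4 | p1) must hold from j=2 onward; find where it first fails.
  j=2: holds
  j=3: holds
  j=4: holds
  j=5: holds
  j=6: holds
  j=7: holds
  j=8: holds
  j=9: holds
  j=10: holds
  j=11: fails
Holds on [2,10], so largest k = 8.

8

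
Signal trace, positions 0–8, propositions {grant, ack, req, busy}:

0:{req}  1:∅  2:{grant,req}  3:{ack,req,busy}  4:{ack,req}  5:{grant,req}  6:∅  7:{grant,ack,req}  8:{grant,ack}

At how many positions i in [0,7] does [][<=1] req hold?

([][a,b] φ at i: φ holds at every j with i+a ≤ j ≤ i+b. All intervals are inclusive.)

Evaluate at each i in [0,7]:
  i=0: ✗ (fails at j=1)
  i=1: ✗ (fails at j=1)
  i=2: ✓ (all of [2,3])
  i=3: ✓ (all of [3,4])
  i=4: ✓ (all of [4,5])
  i=5: ✗ (fails at j=6)
  i=6: ✗ (fails at j=6)
  i=7: ✗ (fails at j=8)
Positions where it holds: {2, 3, 4} → 3.

3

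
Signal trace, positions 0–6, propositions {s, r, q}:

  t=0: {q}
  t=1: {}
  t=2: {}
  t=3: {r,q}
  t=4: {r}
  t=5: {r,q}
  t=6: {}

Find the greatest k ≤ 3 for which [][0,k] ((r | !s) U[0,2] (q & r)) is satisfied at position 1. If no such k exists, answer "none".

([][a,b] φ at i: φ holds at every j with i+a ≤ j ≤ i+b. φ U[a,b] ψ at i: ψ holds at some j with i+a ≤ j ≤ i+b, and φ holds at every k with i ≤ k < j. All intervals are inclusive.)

3

((r | !s) U[0,2] (q & r)) must hold from j=1 onward; find where it first fails.
  j=1: holds
  j=2: holds
  j=3: holds
  j=4: holds
Holds through j=4; largest k = 3.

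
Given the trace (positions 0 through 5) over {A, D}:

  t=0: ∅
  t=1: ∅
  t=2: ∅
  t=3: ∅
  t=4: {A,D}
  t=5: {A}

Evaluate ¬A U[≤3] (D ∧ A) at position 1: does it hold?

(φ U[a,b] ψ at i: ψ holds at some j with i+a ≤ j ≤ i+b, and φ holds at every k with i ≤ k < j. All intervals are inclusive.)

Need some j in [1,4] with (D ∧ A), and ¬A at every k in [1,j-1].
  j=1: (D ∧ A) false.
  j=2: (D ∧ A) false.
  j=3: (D ∧ A) false.
  j=4: (D ∧ A) holds; ¬A holds at every k in [1,3] → satisfied.

Yes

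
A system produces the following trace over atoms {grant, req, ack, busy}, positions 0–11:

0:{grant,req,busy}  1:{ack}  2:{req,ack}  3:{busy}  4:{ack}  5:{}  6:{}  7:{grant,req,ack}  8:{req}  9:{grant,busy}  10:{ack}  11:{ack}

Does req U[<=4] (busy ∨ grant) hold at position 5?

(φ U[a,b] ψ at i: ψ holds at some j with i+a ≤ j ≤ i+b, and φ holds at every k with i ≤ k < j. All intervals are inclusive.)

False

Need some j in [5,9] with (busy ∨ grant), and req at every k in [5,j-1].
  j=5: (busy ∨ grant) false.
  j=6: (busy ∨ grant) false.
  j=7: (busy ∨ grant) holds, but req fails at k=5 → not this j.
  j=8: (busy ∨ grant) false.
  j=9: (busy ∨ grant) holds, but req fails at k=5 → not this j.
No j in the window works → until fails.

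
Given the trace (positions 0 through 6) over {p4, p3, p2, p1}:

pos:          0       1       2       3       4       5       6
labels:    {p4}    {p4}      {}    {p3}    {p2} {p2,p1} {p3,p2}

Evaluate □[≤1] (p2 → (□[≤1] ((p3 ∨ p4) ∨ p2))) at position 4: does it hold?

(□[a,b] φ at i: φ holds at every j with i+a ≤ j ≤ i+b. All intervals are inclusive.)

Check (p2 → (□[≤1] ((p3 ∨ p4) ∨ p2))) at every j in [4,5]:
  j=4: antecedent true; consequent holds on [4,5] → ✓
  j=5: antecedent true; consequent holds on [5,6] → ✓
All positions satisfy it → formula holds.

True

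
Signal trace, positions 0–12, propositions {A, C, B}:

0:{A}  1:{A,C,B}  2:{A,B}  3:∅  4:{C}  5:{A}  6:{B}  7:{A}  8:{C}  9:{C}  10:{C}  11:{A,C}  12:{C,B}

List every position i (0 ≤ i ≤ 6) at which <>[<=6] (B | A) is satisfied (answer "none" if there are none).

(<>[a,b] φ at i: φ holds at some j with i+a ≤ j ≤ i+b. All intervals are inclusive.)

0, 1, 2, 3, 4, 5, 6

Evaluate at each i in [0,6]:
  i=0: ✓ (witness j=0)
  i=1: ✓ (witness j=1)
  i=2: ✓ (witness j=2)
  i=3: ✓ (witness j=5)
  i=4: ✓ (witness j=5)
  i=5: ✓ (witness j=5)
  i=6: ✓ (witness j=6)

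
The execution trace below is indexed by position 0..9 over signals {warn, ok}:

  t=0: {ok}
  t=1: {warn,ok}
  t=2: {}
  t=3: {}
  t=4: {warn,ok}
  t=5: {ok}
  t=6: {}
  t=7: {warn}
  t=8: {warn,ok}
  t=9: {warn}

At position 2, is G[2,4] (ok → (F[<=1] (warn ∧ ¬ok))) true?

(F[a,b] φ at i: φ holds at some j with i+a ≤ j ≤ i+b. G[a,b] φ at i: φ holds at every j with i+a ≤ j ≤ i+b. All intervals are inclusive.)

Check (ok → (F[<=1] (warn ∧ ¬ok))) at every j in [4,6]:
  j=4: antecedent true; consequent fails (none in [4,5]) → ✗
  j=5: antecedent true; consequent fails (none in [5,6]) → ✗
  j=6: antecedent false → ✓
Fails at j=4 → formula fails.

False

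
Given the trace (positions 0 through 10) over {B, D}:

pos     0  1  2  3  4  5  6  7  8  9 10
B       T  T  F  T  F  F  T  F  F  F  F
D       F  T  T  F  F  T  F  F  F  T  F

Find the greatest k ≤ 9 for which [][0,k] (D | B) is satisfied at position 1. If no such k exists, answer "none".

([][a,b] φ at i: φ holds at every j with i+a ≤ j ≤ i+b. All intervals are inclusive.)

(D | B) must hold from j=1 onward; find where it first fails.
  j=1: holds
  j=2: holds
  j=3: holds
  j=4: fails
Holds on [1,3], so largest k = 2.

2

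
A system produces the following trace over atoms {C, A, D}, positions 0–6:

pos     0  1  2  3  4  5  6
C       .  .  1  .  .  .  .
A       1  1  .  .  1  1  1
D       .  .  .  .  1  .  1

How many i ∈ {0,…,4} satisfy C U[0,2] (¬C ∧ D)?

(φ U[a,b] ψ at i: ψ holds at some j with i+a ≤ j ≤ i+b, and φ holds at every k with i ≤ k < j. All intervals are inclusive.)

1

Evaluate at each i in [0,4]:
  i=0: ✗ (no rhs in [0,2])
  i=1: ✗ (no rhs in [1,3])
  i=2: ✗ (lhs fails at k=3 before rhs at j=4)
  i=3: ✗ (lhs fails at k=3 before rhs at j=4)
  i=4: ✓ (rhs at j=4)
Positions where it holds: {4} → 1.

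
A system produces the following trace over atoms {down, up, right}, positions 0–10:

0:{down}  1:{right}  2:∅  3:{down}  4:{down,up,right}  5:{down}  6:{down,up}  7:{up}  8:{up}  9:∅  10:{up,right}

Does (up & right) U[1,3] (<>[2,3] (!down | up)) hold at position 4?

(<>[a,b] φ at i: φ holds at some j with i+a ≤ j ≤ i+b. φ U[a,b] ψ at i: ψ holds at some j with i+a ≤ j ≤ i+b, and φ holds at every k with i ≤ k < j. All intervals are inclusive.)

Need some j in [5,7] with <>[2,3] (!down | up), and (up & right) at every k in [4,j-1].
  j=5: <>[2,3] (!down | up) holds; (up & right) holds at every k in [4,4] → satisfied.

Yes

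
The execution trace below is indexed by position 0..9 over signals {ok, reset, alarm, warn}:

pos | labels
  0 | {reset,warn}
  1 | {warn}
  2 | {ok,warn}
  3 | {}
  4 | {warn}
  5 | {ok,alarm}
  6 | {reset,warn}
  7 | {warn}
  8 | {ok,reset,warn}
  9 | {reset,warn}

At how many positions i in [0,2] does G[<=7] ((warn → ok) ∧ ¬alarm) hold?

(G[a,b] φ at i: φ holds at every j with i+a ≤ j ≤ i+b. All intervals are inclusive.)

Evaluate at each i in [0,2]:
  i=0: ✗ (fails at j=0)
  i=1: ✗ (fails at j=1)
  i=2: ✗ (fails at j=4)
Positions where it holds: {} → 0.

0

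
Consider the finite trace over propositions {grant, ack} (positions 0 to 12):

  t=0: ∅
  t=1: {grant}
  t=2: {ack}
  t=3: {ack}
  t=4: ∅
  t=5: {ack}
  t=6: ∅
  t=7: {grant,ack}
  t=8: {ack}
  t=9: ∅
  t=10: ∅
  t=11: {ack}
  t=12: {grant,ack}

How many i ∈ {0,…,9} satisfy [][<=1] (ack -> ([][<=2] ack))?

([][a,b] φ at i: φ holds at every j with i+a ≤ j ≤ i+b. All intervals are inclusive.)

2

Evaluate at each i in [0,9]:
  i=0: ✓ (all of [0,1])
  i=1: ✗ (fails at j=2)
  i=2: ✗ (fails at j=2)
  i=3: ✗ (fails at j=3)
  i=4: ✗ (fails at j=5)
  i=5: ✗ (fails at j=5)
  i=6: ✗ (fails at j=7)
  i=7: ✗ (fails at j=7)
  i=8: ✗ (fails at j=8)
  i=9: ✓ (all of [9,10])
Positions where it holds: {0, 9} → 2.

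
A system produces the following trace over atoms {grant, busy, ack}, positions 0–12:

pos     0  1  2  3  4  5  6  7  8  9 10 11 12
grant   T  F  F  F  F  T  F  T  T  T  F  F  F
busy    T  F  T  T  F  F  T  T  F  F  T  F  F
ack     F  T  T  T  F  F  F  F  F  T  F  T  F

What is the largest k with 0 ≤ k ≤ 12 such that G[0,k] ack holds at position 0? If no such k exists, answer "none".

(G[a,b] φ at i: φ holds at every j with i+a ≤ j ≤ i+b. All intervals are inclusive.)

ack must hold from j=0 onward; find where it first fails.
  j=0: fails → no k works.

none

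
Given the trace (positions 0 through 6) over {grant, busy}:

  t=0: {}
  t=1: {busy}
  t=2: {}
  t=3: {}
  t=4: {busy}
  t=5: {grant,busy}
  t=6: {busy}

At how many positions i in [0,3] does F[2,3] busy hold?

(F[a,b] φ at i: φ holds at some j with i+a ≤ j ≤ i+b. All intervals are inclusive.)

Evaluate at each i in [0,3]:
  i=0: ✗ (none in [2,3])
  i=1: ✓ (witness j=4)
  i=2: ✓ (witness j=4)
  i=3: ✓ (witness j=5)
Positions where it holds: {1, 2, 3} → 3.

3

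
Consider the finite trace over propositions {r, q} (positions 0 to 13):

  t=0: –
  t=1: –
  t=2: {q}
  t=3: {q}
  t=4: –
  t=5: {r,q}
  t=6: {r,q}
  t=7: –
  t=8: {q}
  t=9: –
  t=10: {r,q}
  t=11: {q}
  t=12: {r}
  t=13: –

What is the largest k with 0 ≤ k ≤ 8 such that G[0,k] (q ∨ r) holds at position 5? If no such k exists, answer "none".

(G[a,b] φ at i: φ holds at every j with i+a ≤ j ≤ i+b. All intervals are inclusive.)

1

(q ∨ r) must hold from j=5 onward; find where it first fails.
  j=5: holds
  j=6: holds
  j=7: fails
Holds on [5,6], so largest k = 1.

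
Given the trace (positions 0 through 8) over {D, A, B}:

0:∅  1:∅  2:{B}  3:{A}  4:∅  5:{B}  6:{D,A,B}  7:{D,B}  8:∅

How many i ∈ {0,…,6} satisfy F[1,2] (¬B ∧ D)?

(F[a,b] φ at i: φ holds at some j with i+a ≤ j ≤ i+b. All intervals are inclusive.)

Evaluate at each i in [0,6]:
  i=0: ✗ (none in [1,2])
  i=1: ✗ (none in [2,3])
  i=2: ✗ (none in [3,4])
  i=3: ✗ (none in [4,5])
  i=4: ✗ (none in [5,6])
  i=5: ✗ (none in [6,7])
  i=6: ✗ (none in [7,8])
Positions where it holds: {} → 0.

0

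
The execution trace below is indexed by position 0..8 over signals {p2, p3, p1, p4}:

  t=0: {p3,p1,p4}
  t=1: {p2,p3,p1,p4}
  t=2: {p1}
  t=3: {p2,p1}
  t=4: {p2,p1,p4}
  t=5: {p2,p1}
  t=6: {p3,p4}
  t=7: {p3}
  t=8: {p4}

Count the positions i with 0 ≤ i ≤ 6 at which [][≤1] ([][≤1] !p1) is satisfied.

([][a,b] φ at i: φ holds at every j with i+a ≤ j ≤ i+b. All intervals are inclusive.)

1

Evaluate at each i in [0,6]:
  i=0: ✗ (fails at j=0)
  i=1: ✗ (fails at j=1)
  i=2: ✗ (fails at j=2)
  i=3: ✗ (fails at j=3)
  i=4: ✗ (fails at j=4)
  i=5: ✗ (fails at j=5)
  i=6: ✓ (all of [6,7])
Positions where it holds: {6} → 1.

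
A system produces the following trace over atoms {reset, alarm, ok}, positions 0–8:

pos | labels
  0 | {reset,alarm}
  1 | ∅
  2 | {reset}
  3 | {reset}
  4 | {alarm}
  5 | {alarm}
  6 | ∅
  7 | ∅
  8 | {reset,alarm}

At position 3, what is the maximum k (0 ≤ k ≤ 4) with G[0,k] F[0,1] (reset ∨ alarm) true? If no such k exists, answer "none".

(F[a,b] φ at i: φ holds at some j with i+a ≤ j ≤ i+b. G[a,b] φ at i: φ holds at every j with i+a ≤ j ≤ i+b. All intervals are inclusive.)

2

F[0,1] (reset ∨ alarm) must hold from j=3 onward; find where it first fails.
  j=3: holds
  j=4: holds
  j=5: holds
  j=6: fails
Holds on [3,5], so largest k = 2.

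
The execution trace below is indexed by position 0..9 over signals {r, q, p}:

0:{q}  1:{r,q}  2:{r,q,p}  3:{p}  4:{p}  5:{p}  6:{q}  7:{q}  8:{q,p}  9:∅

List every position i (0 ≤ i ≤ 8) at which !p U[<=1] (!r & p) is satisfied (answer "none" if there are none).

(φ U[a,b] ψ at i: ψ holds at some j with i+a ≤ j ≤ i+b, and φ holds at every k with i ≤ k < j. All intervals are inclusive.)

3, 4, 5, 7, 8

Evaluate at each i in [0,8]:
  i=0: ✗ (no rhs in [0,1])
  i=1: ✗ (no rhs in [1,2])
  i=2: ✗ (lhs fails at k=2 before rhs at j=3)
  i=3: ✓ (rhs at j=3)
  i=4: ✓ (rhs at j=4)
  i=5: ✓ (rhs at j=5)
  i=6: ✗ (no rhs in [6,7])
  i=7: ✓ (rhs at j=8; lhs holds on [7,7])
  i=8: ✓ (rhs at j=8)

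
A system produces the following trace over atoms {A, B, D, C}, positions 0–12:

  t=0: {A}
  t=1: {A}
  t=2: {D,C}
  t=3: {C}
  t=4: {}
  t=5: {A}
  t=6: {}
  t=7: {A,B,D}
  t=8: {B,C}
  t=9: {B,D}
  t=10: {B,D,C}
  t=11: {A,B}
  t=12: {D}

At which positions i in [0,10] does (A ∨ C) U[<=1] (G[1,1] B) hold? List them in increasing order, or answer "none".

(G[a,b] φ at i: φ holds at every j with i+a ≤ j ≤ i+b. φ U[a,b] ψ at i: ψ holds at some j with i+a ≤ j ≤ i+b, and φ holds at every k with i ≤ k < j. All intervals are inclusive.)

Evaluate at each i in [0,10]:
  i=0: ✗ (no rhs in [0,1])
  i=1: ✗ (no rhs in [1,2])
  i=2: ✗ (no rhs in [2,3])
  i=3: ✗ (no rhs in [3,4])
  i=4: ✗ (no rhs in [4,5])
  i=5: ✓ (rhs at j=6; lhs holds on [5,5])
  i=6: ✓ (rhs at j=6)
  i=7: ✓ (rhs at j=7)
  i=8: ✓ (rhs at j=8)
  i=9: ✓ (rhs at j=9)
  i=10: ✓ (rhs at j=10)

5, 6, 7, 8, 9, 10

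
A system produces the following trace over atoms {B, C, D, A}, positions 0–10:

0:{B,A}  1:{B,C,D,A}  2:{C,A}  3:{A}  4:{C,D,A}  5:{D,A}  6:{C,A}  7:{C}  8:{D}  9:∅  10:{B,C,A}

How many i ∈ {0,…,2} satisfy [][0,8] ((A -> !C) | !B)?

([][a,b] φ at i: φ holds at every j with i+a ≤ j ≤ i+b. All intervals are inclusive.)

Evaluate at each i in [0,2]:
  i=0: ✗ (fails at j=1)
  i=1: ✗ (fails at j=1)
  i=2: ✗ (fails at j=10)
Positions where it holds: {} → 0.

0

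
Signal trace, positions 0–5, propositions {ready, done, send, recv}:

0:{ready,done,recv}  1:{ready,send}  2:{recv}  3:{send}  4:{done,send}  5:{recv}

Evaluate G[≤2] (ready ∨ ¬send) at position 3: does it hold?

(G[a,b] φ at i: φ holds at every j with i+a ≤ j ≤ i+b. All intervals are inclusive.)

No

Check (ready ∨ ¬send) at every j in [3,5]:
  j=3: false
  j=4: false
  j=5: true
Fails at j=3 → formula fails.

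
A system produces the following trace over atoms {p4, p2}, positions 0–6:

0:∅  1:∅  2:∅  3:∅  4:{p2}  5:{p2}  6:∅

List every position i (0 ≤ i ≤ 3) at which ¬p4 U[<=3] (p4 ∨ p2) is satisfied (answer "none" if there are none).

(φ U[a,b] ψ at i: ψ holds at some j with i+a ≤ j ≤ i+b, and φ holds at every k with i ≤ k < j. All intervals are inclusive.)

1, 2, 3

Evaluate at each i in [0,3]:
  i=0: ✗ (no rhs in [0,3])
  i=1: ✓ (rhs at j=4; lhs holds on [1,3])
  i=2: ✓ (rhs at j=4; lhs holds on [2,3])
  i=3: ✓ (rhs at j=4; lhs holds on [3,3])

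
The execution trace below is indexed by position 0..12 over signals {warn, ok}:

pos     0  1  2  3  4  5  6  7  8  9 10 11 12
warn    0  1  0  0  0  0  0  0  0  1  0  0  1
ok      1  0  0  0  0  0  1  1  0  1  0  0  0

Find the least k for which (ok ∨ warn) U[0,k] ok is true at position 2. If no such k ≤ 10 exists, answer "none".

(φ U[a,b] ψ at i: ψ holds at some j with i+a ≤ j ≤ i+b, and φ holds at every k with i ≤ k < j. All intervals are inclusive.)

Need earliest j ≥ 2 with ok, and (ok ∨ warn) at every k in [2,j-1].
  j=2: rhs fails.
  j=3: rhs fails.
  j=4: rhs fails.
  j=5: rhs fails.
  j=6: rhs holds but lhs fails at k=2.
  j=7: rhs holds but lhs fails at k=2.
  j=8: rhs fails.
  j=9: rhs holds but lhs fails at k=2.
  j=10: rhs fails.
  j=11: rhs fails.
  j=12: rhs fails.
No witness within the range → none.

none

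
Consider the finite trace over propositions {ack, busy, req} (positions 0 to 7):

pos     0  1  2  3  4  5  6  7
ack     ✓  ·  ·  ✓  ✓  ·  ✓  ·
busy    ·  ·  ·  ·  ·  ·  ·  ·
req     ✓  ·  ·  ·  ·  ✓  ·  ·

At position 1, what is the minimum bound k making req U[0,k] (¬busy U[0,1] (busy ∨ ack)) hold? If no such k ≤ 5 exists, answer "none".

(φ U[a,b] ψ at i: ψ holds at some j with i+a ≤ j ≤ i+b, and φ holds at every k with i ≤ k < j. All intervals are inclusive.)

none

Need earliest j ≥ 1 with (¬busy U[0,1] (busy ∨ ack)), and req at every k in [1,j-1].
  j=1: rhs fails.
  j=2: rhs holds but lhs fails at k=1.
  j=3: rhs holds but lhs fails at k=1.
  j=4: rhs holds but lhs fails at k=1.
  j=5: rhs holds but lhs fails at k=1.
  j=6: rhs holds but lhs fails at k=1.
No witness within the range → none.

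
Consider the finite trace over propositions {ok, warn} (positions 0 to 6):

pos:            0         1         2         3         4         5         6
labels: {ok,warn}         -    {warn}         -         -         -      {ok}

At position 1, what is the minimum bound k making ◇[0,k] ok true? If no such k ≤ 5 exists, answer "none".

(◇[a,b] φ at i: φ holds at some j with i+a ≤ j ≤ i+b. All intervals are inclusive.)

5

Scan j = 1,2,… for ok:
  j=1: fails
  j=2: fails
  j=3: fails
  j=4: fails
  j=5: fails
  j=6: holds
First hit at j=6, so smallest k = 6-1 = 5.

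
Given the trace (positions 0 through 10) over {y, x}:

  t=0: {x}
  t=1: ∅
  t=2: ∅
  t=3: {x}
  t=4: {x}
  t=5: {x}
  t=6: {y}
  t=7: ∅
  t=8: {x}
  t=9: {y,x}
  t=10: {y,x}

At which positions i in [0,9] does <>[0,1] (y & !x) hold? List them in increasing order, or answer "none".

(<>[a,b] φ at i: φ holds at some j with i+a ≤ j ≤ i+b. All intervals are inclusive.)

Evaluate at each i in [0,9]:
  i=0: ✗ (none in [0,1])
  i=1: ✗ (none in [1,2])
  i=2: ✗ (none in [2,3])
  i=3: ✗ (none in [3,4])
  i=4: ✗ (none in [4,5])
  i=5: ✓ (witness j=6)
  i=6: ✓ (witness j=6)
  i=7: ✗ (none in [7,8])
  i=8: ✗ (none in [8,9])
  i=9: ✗ (none in [9,10])

5, 6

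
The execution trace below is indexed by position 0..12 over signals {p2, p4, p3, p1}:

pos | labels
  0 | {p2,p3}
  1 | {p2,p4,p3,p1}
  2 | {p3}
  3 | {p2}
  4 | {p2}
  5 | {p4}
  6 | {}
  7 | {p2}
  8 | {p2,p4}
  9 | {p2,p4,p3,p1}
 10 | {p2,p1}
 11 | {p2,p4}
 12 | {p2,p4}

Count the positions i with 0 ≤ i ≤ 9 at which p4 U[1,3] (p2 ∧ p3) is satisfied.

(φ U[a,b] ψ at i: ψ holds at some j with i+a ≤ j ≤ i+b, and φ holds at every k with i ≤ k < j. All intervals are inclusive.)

Evaluate at each i in [0,9]:
  i=0: ✗ (lhs fails at k=0 before rhs at j=1)
  i=1: ✗ (no rhs in [2,4])
  i=2: ✗ (no rhs in [3,5])
  i=3: ✗ (no rhs in [4,6])
  i=4: ✗ (no rhs in [5,7])
  i=5: ✗ (no rhs in [6,8])
  i=6: ✗ (lhs fails at k=6 before rhs at j=9)
  i=7: ✗ (lhs fails at k=7 before rhs at j=9)
  i=8: ✓ (rhs at j=9; lhs holds on [8,8])
  i=9: ✗ (no rhs in [10,12])
Positions where it holds: {8} → 1.

1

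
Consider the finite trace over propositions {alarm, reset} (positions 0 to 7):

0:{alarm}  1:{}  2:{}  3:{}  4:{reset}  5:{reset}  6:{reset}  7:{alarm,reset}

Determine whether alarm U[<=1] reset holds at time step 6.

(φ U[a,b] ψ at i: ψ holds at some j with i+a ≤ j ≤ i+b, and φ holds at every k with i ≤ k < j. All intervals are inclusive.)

Yes

Need some j in [6,7] with reset, and alarm at every k in [6,j-1].
  j=6: reset holds; no prefix to check → satisfied.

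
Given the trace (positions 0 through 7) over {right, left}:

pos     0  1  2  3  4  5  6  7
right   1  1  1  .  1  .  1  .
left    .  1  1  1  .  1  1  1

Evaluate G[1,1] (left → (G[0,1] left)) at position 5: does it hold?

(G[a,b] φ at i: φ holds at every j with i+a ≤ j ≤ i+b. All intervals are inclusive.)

True

Check (left → (G[0,1] left)) at every j in [6,6]:
  j=6: antecedent true; consequent holds on [6,7] → ✓
All positions satisfy it → formula holds.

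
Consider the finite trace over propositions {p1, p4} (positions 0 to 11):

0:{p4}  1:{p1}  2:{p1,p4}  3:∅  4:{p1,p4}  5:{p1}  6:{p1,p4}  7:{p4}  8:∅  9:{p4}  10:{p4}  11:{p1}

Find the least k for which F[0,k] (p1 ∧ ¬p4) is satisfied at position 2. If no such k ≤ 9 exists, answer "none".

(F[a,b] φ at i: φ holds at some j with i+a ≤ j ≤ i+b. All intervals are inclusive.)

3

Scan j = 2,3,… for (p1 ∧ ¬p4):
  j=2: fails
  j=3: fails
  j=4: fails
  j=5: holds
First hit at j=5, so smallest k = 5-2 = 3.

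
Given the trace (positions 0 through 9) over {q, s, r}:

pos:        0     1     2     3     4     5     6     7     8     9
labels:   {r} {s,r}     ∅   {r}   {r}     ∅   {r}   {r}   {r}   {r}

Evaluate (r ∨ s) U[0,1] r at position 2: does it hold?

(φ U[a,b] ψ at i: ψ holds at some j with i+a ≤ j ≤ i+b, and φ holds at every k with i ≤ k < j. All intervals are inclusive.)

False

Need some j in [2,3] with r, and (r ∨ s) at every k in [2,j-1].
  j=2: r false.
  j=3: r holds, but (r ∨ s) fails at k=2 → not this j.
No j in the window works → until fails.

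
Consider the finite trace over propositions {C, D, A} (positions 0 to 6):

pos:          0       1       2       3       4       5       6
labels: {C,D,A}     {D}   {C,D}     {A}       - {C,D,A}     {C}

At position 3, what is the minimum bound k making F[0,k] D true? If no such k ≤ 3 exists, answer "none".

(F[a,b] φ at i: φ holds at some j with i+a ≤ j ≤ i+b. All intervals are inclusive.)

Scan j = 3,4,… for D:
  j=3: fails
  j=4: fails
  j=5: holds
First hit at j=5, so smallest k = 5-3 = 2.

2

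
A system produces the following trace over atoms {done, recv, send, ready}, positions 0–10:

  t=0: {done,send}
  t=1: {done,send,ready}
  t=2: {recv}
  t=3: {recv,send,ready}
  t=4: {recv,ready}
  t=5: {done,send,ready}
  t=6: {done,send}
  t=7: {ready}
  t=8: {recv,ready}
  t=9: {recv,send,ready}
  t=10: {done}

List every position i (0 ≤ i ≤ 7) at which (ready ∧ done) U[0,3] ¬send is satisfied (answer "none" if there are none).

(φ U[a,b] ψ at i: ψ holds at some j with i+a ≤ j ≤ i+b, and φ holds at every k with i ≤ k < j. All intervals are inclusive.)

1, 2, 4, 7

Evaluate at each i in [0,7]:
  i=0: ✗ (lhs fails at k=0 before rhs at j=2)
  i=1: ✓ (rhs at j=2; lhs holds on [1,1])
  i=2: ✓ (rhs at j=2)
  i=3: ✗ (lhs fails at k=3 before rhs at j=4)
  i=4: ✓ (rhs at j=4)
  i=5: ✗ (lhs fails at k=6 before rhs at j=7)
  i=6: ✗ (lhs fails at k=6 before rhs at j=7)
  i=7: ✓ (rhs at j=7)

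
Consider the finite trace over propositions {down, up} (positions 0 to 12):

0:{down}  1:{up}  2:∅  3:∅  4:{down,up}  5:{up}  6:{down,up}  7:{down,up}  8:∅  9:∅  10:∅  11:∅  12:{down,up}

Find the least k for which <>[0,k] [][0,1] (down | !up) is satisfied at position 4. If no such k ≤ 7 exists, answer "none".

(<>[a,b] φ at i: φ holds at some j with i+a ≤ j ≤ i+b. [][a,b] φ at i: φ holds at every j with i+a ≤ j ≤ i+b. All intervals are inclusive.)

2

Scan j = 4,5,… for [][0,1] (down | !up):
  j=4: fails
  j=5: fails
  j=6: holds
First hit at j=6, so smallest k = 6-4 = 2.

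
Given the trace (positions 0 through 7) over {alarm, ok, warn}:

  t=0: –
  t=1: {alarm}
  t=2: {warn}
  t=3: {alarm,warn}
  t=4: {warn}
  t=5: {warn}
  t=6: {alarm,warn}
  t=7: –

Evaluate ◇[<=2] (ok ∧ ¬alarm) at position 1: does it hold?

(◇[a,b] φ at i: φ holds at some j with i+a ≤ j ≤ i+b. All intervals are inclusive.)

Check (ok ∧ ¬alarm) at each j in [1,3]:
  j=1: false
  j=2: false
  j=3: false
No position in the window satisfies it → formula fails.

No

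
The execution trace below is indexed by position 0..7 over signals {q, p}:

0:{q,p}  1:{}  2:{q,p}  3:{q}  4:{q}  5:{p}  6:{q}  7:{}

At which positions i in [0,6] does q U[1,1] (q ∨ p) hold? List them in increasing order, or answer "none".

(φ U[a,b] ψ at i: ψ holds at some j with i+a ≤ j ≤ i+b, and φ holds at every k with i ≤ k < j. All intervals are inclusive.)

Evaluate at each i in [0,6]:
  i=0: ✗ (no rhs in [1,1])
  i=1: ✗ (lhs fails at k=1 before rhs at j=2)
  i=2: ✓ (rhs at j=3; lhs holds on [2,2])
  i=3: ✓ (rhs at j=4; lhs holds on [3,3])
  i=4: ✓ (rhs at j=5; lhs holds on [4,4])
  i=5: ✗ (lhs fails at k=5 before rhs at j=6)
  i=6: ✗ (no rhs in [7,7])

2, 3, 4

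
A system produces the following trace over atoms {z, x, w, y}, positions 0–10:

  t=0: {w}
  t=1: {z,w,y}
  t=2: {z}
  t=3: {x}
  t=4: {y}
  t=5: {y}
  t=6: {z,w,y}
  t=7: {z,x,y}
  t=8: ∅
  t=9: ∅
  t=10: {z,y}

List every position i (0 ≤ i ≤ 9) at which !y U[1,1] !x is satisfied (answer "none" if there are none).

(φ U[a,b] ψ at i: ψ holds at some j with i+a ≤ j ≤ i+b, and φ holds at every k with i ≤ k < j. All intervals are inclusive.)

Evaluate at each i in [0,9]:
  i=0: ✓ (rhs at j=1; lhs holds on [0,0])
  i=1: ✗ (lhs fails at k=1 before rhs at j=2)
  i=2: ✗ (no rhs in [3,3])
  i=3: ✓ (rhs at j=4; lhs holds on [3,3])
  i=4: ✗ (lhs fails at k=4 before rhs at j=5)
  i=5: ✗ (lhs fails at k=5 before rhs at j=6)
  i=6: ✗ (no rhs in [7,7])
  i=7: ✗ (lhs fails at k=7 before rhs at j=8)
  i=8: ✓ (rhs at j=9; lhs holds on [8,8])
  i=9: ✓ (rhs at j=10; lhs holds on [9,9])

0, 3, 8, 9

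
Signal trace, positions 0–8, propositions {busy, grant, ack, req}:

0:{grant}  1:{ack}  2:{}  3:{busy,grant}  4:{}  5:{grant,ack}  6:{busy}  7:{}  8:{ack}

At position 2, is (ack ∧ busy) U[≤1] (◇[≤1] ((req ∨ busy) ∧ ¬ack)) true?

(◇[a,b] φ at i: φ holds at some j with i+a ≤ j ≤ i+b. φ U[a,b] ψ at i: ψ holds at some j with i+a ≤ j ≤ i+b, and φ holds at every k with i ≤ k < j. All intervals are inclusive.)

Yes

Need some j in [2,3] with ◇[≤1] ((req ∨ busy) ∧ ¬ack), and (ack ∧ busy) at every k in [2,j-1].
  j=2: ◇[≤1] ((req ∨ busy) ∧ ¬ack) holds; no prefix to check → satisfied.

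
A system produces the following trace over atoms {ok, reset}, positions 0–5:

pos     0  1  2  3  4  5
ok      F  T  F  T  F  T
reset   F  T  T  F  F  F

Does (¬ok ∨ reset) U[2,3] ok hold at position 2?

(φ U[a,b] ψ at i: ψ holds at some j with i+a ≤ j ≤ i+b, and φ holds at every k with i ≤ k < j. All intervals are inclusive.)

Need some j in [4,5] with ok, and (¬ok ∨ reset) at every k in [2,j-1].
  j=4: ok false.
  j=5: ok holds, but (¬ok ∨ reset) fails at k=3 → not this j.
No j in the window works → until fails.

Does not hold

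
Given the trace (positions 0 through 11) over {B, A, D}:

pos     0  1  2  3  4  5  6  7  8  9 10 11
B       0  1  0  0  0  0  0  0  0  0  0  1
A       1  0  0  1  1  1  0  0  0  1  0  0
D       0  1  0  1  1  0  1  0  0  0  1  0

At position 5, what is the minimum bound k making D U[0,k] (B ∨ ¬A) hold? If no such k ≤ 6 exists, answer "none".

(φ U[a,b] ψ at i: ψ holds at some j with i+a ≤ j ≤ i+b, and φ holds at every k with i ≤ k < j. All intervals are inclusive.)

Need earliest j ≥ 5 with (B ∨ ¬A), and D at every k in [5,j-1].
  j=5: rhs fails.
  j=6: rhs holds but lhs fails at k=5.
  j=7: rhs holds but lhs fails at k=5.
  j=8: rhs holds but lhs fails at k=5.
  j=9: rhs fails.
  j=10: rhs holds but lhs fails at k=5.
  j=11: rhs holds but lhs fails at k=5.
No witness within the range → none.

none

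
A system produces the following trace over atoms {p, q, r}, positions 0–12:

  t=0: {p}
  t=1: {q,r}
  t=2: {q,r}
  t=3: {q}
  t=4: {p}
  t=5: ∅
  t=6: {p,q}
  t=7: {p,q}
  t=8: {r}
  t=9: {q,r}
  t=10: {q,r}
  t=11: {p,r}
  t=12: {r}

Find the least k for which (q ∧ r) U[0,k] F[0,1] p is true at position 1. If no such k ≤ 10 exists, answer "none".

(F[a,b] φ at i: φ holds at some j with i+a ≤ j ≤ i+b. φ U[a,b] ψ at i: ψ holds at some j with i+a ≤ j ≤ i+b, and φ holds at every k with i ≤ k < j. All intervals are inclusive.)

2

Need earliest j ≥ 1 with F[0,1] p, and (q ∧ r) at every k in [1,j-1].
  j=1: rhs fails.
  j=2: rhs fails.
  j=3: rhs holds; lhs holds on [1,2]. k = 2.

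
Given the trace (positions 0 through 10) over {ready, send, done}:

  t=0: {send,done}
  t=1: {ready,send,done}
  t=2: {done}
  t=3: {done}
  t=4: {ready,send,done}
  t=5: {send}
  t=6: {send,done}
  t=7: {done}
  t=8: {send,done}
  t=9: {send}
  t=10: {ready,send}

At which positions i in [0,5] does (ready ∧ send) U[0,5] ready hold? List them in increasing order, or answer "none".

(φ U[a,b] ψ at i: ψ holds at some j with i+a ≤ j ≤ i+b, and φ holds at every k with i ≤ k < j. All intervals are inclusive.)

1, 4

Evaluate at each i in [0,5]:
  i=0: ✗ (lhs fails at k=0 before rhs at j=1)
  i=1: ✓ (rhs at j=1)
  i=2: ✗ (lhs fails at k=2 before rhs at j=4)
  i=3: ✗ (lhs fails at k=3 before rhs at j=4)
  i=4: ✓ (rhs at j=4)
  i=5: ✗ (lhs fails at k=5 before rhs at j=10)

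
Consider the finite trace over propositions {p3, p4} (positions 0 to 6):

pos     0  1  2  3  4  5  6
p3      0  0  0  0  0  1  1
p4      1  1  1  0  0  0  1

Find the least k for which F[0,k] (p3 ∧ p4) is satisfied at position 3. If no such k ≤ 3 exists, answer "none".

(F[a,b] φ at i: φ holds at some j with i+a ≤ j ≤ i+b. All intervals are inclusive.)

Scan j = 3,4,… for (p3 ∧ p4):
  j=3: fails
  j=4: fails
  j=5: fails
  j=6: holds
First hit at j=6, so smallest k = 6-3 = 3.

3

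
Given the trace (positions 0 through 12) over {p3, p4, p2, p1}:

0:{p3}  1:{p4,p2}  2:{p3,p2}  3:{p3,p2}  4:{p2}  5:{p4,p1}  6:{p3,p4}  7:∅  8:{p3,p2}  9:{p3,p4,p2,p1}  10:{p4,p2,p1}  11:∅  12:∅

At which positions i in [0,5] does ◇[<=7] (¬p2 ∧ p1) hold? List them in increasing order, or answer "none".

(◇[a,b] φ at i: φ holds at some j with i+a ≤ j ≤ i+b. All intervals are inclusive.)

0, 1, 2, 3, 4, 5

Evaluate at each i in [0,5]:
  i=0: ✓ (witness j=5)
  i=1: ✓ (witness j=5)
  i=2: ✓ (witness j=5)
  i=3: ✓ (witness j=5)
  i=4: ✓ (witness j=5)
  i=5: ✓ (witness j=5)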